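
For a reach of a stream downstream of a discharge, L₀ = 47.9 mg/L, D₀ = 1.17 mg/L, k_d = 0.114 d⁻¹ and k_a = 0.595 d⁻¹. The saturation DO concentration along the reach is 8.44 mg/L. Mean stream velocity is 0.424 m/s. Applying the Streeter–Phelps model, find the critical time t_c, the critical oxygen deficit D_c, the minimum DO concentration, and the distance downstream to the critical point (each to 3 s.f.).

With k_a/k_d = 5.219 and 1 − D₀(k_a−k_d)/(k_d L₀) = 0.8969,
t_c = ln(5.219 × 0.8969) / (0.595 − 0.114) = ln(4.681) / 0.4810 = 1.544/0.4810 = 3.209 d.
L(t_c) = L₀ e^(−k_d t_c) = 47.9 × 0.6936 = 33.22 mg/L, and at the critical point k_a D_c = k_d L, so D_c = (0.114/0.595) × 33.22 = 6.366 mg/L.
Minimum DO = C_s − D_c = 8.44 − 6.366 = 2.074 mg/L.
x_c = v t_c = 0.424 m/s × 3.209 d × 86400 s/d = 117600 m ≈ 118 km.

t_c ≈ 3.21 d; D_c ≈ 6.37 mg/L; min DO ≈ 2.07 mg/L; x_c ≈ 118 km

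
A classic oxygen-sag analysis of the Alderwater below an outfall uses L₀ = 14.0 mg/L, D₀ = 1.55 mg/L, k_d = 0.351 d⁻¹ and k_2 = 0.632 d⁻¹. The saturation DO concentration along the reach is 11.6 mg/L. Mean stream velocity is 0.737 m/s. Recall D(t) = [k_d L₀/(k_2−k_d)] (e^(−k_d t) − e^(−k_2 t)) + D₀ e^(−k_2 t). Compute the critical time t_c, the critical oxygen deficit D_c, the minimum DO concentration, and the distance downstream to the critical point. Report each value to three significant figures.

t_c ≈ 1.76 d; D_c ≈ 4.19 mg/L; min DO ≈ 7.41 mg/L; x_c ≈ 112 km

With k_2/k_d = 1.801 and 1 − D₀(k_2−k_d)/(k_d L₀) = 0.9114,
t_c = ln(1.801 × 0.9114) / (0.632 − 0.351) = ln(1.641) / 0.2810 = 0.4953/0.2810 = 1.763 d.
L(t_c) = L₀ e^(−k_d t_c) = 14.0 × 0.5387 = 7.541 mg/L, and at the critical point k_2 D_c = k_d L, so D_c = (0.351/0.632) × 7.541 = 4.188 mg/L.
Minimum DO = C_s − D_c = 11.6 − 4.188 = 7.412 mg/L.
x_c = v t_c = 0.737 m/s × 1.763 d × 86400 s/d = 112200 m ≈ 112 km.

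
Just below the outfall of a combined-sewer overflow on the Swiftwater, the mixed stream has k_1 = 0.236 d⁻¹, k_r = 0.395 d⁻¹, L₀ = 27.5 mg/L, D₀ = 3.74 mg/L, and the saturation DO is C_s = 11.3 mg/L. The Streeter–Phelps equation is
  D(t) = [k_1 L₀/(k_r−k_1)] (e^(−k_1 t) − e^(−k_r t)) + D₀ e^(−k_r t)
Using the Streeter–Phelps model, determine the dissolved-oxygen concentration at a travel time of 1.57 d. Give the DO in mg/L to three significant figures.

DO ≈ 3.06 mg/L

k_1 L₀/(k_r−k_1) = 0.236×27.5/(0.395−0.236) = 6.490/0.1590 = 40.82 mg/L.
e^(−k_1 t) = e^(−0.236×1.570) = 0.6904; e^(−k_r t) = e^(−0.395×1.570) = 0.5379.
D = 40.82 × (0.6904 − 0.5379) + 3.74 × 0.5379 = 6.225 + 2.012 = 8.237 mg/L.
DO = C_s − D = 11.3 − 8.237 = 3.063 mg/L.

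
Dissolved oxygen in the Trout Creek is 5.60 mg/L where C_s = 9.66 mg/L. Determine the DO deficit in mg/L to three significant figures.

D = C_s − C = 9.66 − 5.60 = 4.06 mg/L.

D ≈ 4.06 mg/L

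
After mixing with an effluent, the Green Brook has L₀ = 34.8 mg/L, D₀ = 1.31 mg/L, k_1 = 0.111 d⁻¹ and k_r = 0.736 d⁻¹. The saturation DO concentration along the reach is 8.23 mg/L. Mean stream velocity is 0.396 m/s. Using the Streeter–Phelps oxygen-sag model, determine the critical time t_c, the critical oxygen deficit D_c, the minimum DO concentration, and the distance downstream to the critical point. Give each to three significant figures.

t_c ≈ 2.65 d; D_c ≈ 3.91 mg/L; min DO ≈ 4.32 mg/L; x_c ≈ 90.5 km

At the critical point dD/dt = 0, so k_1 L₀ e^(−k_1 t) = k_r D. Substituting D(t) from the Streeter–Phelps equation and solving for t gives
t_c = ln[(k_r/k_1)(1 − D₀(k_r−k_1)/(k_1 L₀))] / (k_r−k_1).
Here k_r−k_1 = 0.6250 d⁻¹ and 1 − D₀(k_r−k_1)/(k_1 L₀) = 1 − 1.31×0.6250/(0.111×34.8) = 0.7880, so
t_c = ln(6.631 × 0.7880) / 0.6250 = 1.653 / 0.6250 = 2.646 d.
D_c = (k_1/k_r) L₀ e^(−k_1 t_c) = (0.111/0.736) × 34.8 × e^(−0.111×2.646) = 0.1508 × 34.8 × 0.7455 = 3.913 mg/L.
Minimum DO = C_s − D_c = 8.23 − 3.913 = 4.317 mg/L.
x_c = v t_c = 0.396 m/s × 2.646 d × 86400 s/d = 90520 m ≈ 90.5 km.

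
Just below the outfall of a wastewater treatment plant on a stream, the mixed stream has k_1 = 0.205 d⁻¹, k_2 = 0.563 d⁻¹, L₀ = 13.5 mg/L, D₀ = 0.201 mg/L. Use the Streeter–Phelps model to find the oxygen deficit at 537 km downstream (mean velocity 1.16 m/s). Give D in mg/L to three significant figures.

Travel time t = x/v = 537 km / (1.16 m/s) = 537000 m / 1.16 m/s = 462900 s = 5.358 d.
k_1 L₀/(k_2−k_1) = 0.205×13.5/(0.563−0.205) = 2.767/0.3580 = 7.730 mg/L.
e^(−k_1 t) = e^(−0.205×5.358) = 0.3334; e^(−k_2 t) = e^(−0.563×5.358) = 0.04897.
D = 7.730 × (0.3334 − 0.04897) + 0.201 × 0.04897 = 2.199 + 0.009843 = 2.209 mg/L.

D ≈ 2.21 mg/L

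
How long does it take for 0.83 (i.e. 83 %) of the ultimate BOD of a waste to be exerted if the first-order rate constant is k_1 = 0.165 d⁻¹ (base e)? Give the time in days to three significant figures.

t ≈ 10.7 d

y/L₀ = 1 − e^(−k_1 t) = 0.83 ⇒ e^(−k_1 t) = 0.170
t = −ln(0.170) / 0.165 = 1.772 / 0.165 = 10.74 d.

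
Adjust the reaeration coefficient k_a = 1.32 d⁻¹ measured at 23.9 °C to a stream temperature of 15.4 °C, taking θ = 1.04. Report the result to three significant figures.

k_a ≈ 0.946 d⁻¹

k_a(T₂) = k_a(T₁) · θ^(T₂−T₁) = 1.32 × 1.04^(15.4−23.9)
= 1.32 × 1.04^-8.50 = 1.32 × 0.7165 = 0.9458 d⁻¹.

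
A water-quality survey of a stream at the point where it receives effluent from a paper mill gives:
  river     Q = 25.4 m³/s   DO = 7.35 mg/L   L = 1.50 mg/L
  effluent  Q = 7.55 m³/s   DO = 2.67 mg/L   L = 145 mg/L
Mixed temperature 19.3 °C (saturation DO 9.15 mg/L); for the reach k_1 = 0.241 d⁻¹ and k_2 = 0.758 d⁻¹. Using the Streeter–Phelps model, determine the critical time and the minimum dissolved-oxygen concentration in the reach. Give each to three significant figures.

t_c ≈ 1.83 d; minimum DO ≈ 2.12 mg/L

Mixed DO = (25.4×7.35 + 7.55×2.67)/(25.4+7.55) = 206.8/32.95 = 6.278 mg/L.
Mixed L₀ = (25.4×1.50 + 7.55×145)/(32.95) = 1133/32.95 = 34.38 mg/L.
Initial deficit D₀ = C_s − DO₀ = 9.15 − 6.278 = 2.872 mg/L.
t_c = (1/0.5170) ln[(0.758/0.241)(1 − 2.872×0.5170/(0.241×34.38))] = 1.934 × ln(2.582) = 1.834 d.
D_c = (0.241/0.758) × 34.38 × e^(−0.241×1.834) = 0.3179 × 34.38 × 0.6427 = 7.025 mg/L.
Minimum DO = 9.15 − 7.025 = 2.125 mg/L.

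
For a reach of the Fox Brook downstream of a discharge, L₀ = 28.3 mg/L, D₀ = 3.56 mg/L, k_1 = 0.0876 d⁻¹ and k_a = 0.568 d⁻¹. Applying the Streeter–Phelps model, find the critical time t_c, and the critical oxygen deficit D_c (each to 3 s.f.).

At the critical point dD/dt = 0, so k_1 L₀ e^(−k_1 t) = k_a D. Substituting D(t) from the Streeter–Phelps equation and solving for t gives
t_c = ln[(k_a/k_1)(1 − D₀(k_a−k_1)/(k_1 L₀))] / (k_a−k_1).
Here k_a−k_1 = 0.4804 d⁻¹ and 1 − D₀(k_a−k_1)/(k_1 L₀) = 1 − 3.56×0.4804/(0.0876×28.3) = 0.3101, so
t_c = ln(6.484 × 0.3101) / 0.4804 = 0.6986 / 0.4804 = 1.454 d.
D_c = (k_1/k_a) L₀ e^(−k_1 t_c) = (0.0876/0.568) × 28.3 × e^(−0.0876×1.454) = 0.1542 × 28.3 × 0.8804 = 3.843 mg/L.

t_c ≈ 1.45 d; D_c ≈ 3.84 mg/L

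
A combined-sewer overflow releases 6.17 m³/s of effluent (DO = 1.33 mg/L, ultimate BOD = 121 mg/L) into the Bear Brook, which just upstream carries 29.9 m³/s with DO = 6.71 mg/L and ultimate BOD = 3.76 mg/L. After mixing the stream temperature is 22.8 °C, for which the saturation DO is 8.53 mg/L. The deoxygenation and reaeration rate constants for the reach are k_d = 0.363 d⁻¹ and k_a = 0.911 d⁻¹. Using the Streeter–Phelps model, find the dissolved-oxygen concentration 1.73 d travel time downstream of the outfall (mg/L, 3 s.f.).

Mixed DO = (29.9×6.71 + 6.17×1.33)/(29.9+6.17) = 208.8/36.07 = 5.790 mg/L.
Mixed L₀ = (29.9×3.76 + 6.17×121)/(36.07) = 859.0/36.07 = 23.81 mg/L.
Initial deficit D₀ = C_s − DO₀ = 8.53 − 5.790 = 2.740 mg/L.
D(1.73) = [0.363×23.81/(0.911−0.363)](e^(−0.363×1.73) − e^(−0.911×1.73)) + 2.740 e^(−0.911×1.73)
= 15.78 × (0.5337 − 0.2068) + 2.740 × 0.2068 = 5.723 mg/L.
DO = 8.53 − 5.723 = 2.807 mg/L.

DO ≈ 2.81 mg/L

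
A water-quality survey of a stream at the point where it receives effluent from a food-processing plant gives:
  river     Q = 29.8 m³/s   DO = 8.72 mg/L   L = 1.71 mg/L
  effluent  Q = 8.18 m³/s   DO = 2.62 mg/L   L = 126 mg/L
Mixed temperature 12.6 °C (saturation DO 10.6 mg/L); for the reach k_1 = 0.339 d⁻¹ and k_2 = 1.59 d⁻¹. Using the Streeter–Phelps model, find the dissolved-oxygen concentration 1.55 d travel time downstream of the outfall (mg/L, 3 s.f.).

Mixed DO = (29.8×8.72 + 8.18×2.62)/(29.8+8.18) = 281.3/37.98 = 7.406 mg/L.
Mixed L₀ = (29.8×1.71 + 8.18×126)/(37.98) = 1082/37.98 = 28.48 mg/L.
Initial deficit D₀ = C_s − DO₀ = 10.6 − 7.406 = 3.194 mg/L.
D(1.55) = [0.339×28.48/(1.59−0.339)](e^(−0.339×1.55) − e^(−1.59×1.55)) + 3.194 e^(−1.59×1.55)
= 7.717 × (0.5913 − 0.08505) + 3.194 × 0.08505 = 4.178 mg/L.
DO = 10.6 − 4.178 = 6.422 mg/L.

DO ≈ 6.42 mg/L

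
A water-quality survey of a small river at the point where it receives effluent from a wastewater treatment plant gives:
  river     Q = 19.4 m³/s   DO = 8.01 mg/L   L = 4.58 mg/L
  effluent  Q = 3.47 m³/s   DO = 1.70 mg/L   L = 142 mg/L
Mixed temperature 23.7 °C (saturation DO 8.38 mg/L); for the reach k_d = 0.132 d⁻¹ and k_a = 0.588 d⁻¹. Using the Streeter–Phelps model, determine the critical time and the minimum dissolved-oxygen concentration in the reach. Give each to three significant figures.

Mixed DO = (19.4×8.01 + 3.47×1.70)/(19.4+3.47) = 161.3/22.87 = 7.053 mg/L.
Mixed L₀ = (19.4×4.58 + 3.47×142)/(22.87) = 581.6/22.87 = 25.43 mg/L.
Initial deficit D₀ = C_s − DO₀ = 8.38 − 7.053 = 1.327 mg/L.
t_c = (1/0.4560) ln[(0.588/0.132)(1 − 1.327×0.4560/(0.132×25.43))] = 2.193 × ln(3.651) = 2.840 d.
D_c = (0.132/0.588) × 25.43 × e^(−0.132×2.840) = 0.2245 × 25.43 × 0.6874 = 3.924 mg/L.
Minimum DO = 8.38 − 3.924 = 4.456 mg/L.

t_c ≈ 2.84 d; minimum DO ≈ 4.46 mg/L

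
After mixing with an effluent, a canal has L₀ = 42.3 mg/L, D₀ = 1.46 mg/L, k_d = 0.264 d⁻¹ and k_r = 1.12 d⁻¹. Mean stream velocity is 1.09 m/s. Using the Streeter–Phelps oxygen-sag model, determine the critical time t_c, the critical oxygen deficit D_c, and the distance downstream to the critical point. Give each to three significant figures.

t_c ≈ 1.55 d; D_c ≈ 6.62 mg/L; x_c ≈ 146 km

t_c = [1/(k_r−k_d)] ln[(k_r/k_d)(1 − D₀(k_r−k_d)/(k_d L₀))]
= [1/(1.12−0.264)] ln[(1.12/0.264)(1 − 1.46×0.8560/(0.264×42.3))]
= (1/0.8560) ln[4.242 × 0.8881] = 1.168 × ln(3.768) = 1.168 × 1.326 = 1.550 d.
L(t_c) = L₀ e^(−k_d t_c) = 42.3 × 0.6643 = 28.10 mg/L, and at the critical point k_r D_c = k_d L, so D_c = (0.264/1.12) × 28.10 = 6.623 mg/L.
x_c = v t_c = 1.09 m/s × 1.550 d × 86400 s/d = 145900 m ≈ 146 km.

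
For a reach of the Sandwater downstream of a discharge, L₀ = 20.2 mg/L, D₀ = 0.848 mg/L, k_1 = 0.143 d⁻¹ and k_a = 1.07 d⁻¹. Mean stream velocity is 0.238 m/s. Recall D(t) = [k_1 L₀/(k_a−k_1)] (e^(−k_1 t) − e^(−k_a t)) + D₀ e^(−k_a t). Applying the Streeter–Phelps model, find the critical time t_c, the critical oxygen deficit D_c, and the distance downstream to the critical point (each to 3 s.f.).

At the critical point dD/dt = 0, so k_1 L₀ e^(−k_1 t) = k_a D. Substituting D(t) from the Streeter–Phelps equation and solving for t gives
t_c = ln[(k_a/k_1)(1 − D₀(k_a−k_1)/(k_1 L₀))] / (k_a−k_1).
Here k_a−k_1 = 0.9270 d⁻¹ and 1 − D₀(k_a−k_1)/(k_1 L₀) = 1 − 0.848×0.9270/(0.143×20.2) = 0.7279, so
t_c = ln(7.483 × 0.7279) / 0.9270 = 1.695 / 0.9270 = 1.828 d.
D_c = (k_1/k_a) L₀ e^(−k_1 t_c) = (0.143/1.07) × 20.2 × e^(−0.143×1.828) = 0.1336 × 20.2 × 0.7699 = 2.079 mg/L.
x_c = v t_c = 0.238 m/s × 1.828 d × 86400 s/d = 37600 m ≈ 37.6 km.

t_c ≈ 1.83 d; D_c ≈ 2.08 mg/L; x_c ≈ 37.6 km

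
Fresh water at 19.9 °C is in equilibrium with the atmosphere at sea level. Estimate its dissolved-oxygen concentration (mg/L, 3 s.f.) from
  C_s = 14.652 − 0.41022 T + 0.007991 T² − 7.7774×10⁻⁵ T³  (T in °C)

C_s ≈ 9.04 mg/L

C_s = 14.652 − 0.41022×19.9 + 0.007991×19.9² − 7.7774×10⁻⁵×19.9³ = 9.040 mg/L.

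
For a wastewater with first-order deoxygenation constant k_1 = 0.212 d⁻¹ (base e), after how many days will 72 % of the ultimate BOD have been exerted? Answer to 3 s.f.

t ≈ 6.00 d

y/L₀ = 1 − e^(−k_1 t) = 0.72 ⇒ e^(−k_1 t) = 0.280
t = −ln(0.280) / 0.212 = 1.273 / 0.212 = 6.005 d.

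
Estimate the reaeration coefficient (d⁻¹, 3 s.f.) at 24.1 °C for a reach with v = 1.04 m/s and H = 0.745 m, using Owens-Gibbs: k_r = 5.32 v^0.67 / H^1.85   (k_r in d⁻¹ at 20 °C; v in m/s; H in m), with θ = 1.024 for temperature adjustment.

k_r(20) = 5.32 × 1.04^0.67 / 0.745^1.85 = 5.32 × 1.027 / 0.5801 = 9.415 d⁻¹.
k_r(24.1) = 9.415 × 1.024^(24.1−20) = 9.415 × 1.102 = 10.38 d⁻¹.

k_r ≈ 10.4 d⁻¹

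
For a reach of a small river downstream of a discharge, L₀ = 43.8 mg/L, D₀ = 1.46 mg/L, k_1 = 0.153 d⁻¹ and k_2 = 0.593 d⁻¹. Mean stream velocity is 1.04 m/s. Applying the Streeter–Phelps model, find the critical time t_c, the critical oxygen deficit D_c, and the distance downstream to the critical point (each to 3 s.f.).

t_c ≈ 2.85 d; D_c ≈ 7.31 mg/L; x_c ≈ 256 km

At the critical point dD/dt = 0, so k_1 L₀ e^(−k_1 t) = k_2 D. Substituting D(t) from the Streeter–Phelps equation and solving for t gives
t_c = ln[(k_2/k_1)(1 − D₀(k_2−k_1)/(k_1 L₀))] / (k_2−k_1).
Here k_2−k_1 = 0.4400 d⁻¹ and 1 − D₀(k_2−k_1)/(k_1 L₀) = 1 − 1.46×0.4400/(0.153×43.8) = 0.9041, so
t_c = ln(3.876 × 0.9041) / 0.4400 = 1.254 / 0.4400 = 2.850 d.
D_c = (k_1/k_2) L₀ e^(−k_1 t_c) = (0.153/0.593) × 43.8 × e^(−0.153×2.850) = 0.2580 × 43.8 × 0.6466 = 7.307 mg/L.
x_c = v t_c = 1.04 m/s × 2.850 d × 86400 s/d = 256100 m ≈ 256 km.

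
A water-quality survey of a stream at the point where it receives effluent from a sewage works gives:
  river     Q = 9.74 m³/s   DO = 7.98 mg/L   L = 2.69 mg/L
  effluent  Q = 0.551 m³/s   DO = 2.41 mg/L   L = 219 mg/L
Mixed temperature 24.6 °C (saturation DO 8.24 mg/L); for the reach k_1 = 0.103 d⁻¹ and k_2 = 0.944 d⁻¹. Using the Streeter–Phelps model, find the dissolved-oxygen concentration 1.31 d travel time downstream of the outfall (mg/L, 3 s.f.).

DO ≈ 7.06 mg/L

Mixed DO = (9.74×7.98 + 0.551×2.41)/(9.74+0.551) = 79.05/10.29 = 7.682 mg/L.
Mixed L₀ = (9.74×2.69 + 0.551×219)/(10.29) = 146.9/10.29 = 14.27 mg/L.
Initial deficit D₀ = C_s − DO₀ = 8.24 − 7.682 = 0.5582 mg/L.
D(1.31) = [0.103×14.27/(0.944−0.103)](e^(−0.103×1.31) − e^(−0.944×1.31)) + 0.5582 e^(−0.944×1.31)
= 1.748 × (0.8738 − 0.2904) + 0.5582 × 0.2904 = 1.182 mg/L.
DO = 8.24 − 1.182 = 7.058 mg/L.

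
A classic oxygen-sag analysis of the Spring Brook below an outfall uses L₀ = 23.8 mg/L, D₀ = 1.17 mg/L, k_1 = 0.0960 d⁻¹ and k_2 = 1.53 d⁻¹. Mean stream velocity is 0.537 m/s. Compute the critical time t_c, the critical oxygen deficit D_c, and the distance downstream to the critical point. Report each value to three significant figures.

t_c ≈ 1.01 d; D_c ≈ 1.36 mg/L; x_c ≈ 46.7 km

With k_2/k_1 = 15.94 and 1 − D₀(k_2−k_1)/(k_1 L₀) = 0.2657,
t_c = ln(15.94 × 0.2657) / (1.53 − 0.0960) = ln(4.234) / 1.434 = 1.443/1.434 = 1.006 d.
D_c = (k_1/k_2) L₀ e^(−k_1 t_c) = (0.0960/1.53) × 23.8 × e^(−0.0960×1.006) = 0.06275 × 23.8 × 0.9079 = 1.356 mg/L.
x_c = v t_c = 0.537 m/s × 1.006 d × 86400 s/d = 46690 m ≈ 46.7 km.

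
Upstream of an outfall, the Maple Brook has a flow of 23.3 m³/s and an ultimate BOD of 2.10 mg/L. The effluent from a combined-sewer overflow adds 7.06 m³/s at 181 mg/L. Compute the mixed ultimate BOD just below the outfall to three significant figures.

43.7 mg/L

Flow-weighted mixing: C = (Q_r C_r + Q_w C_w)/(Q_r + Q_w)
= (23.3×2.10 + 7.06×181)/(23.3 + 7.06) = 1327/30.36 = 43.70 mg/L.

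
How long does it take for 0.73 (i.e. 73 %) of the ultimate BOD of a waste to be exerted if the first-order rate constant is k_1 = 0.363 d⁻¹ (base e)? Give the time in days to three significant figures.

t ≈ 3.61 d

y/L₀ = 1 − e^(−k_1 t) = 0.73 ⇒ e^(−k_1 t) = 0.270
t = −ln(0.270) / 0.363 = 1.309 / 0.363 = 3.607 d.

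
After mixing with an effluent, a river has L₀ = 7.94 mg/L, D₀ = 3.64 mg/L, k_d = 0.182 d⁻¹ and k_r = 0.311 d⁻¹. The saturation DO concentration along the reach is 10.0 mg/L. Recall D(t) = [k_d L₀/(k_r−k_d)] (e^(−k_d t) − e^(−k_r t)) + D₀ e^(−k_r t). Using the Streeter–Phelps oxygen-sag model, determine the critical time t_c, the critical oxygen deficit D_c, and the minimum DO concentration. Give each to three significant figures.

t_c = [1/(k_r−k_d)] ln[(k_r/k_d)(1 − D₀(k_r−k_d)/(k_d L₀))]
= [1/(0.311−0.182)] ln[(0.311/0.182)(1 − 3.64×0.1290/(0.182×7.94))]
= (1/0.1290) ln[1.709 × 0.6751] = 7.752 × ln(1.154) = 7.752 × 0.1428 = 1.107 d.
L(t_c) = L₀ e^(−k_d t_c) = 7.94 × 0.8175 = 6.491 mg/L, and at the critical point k_r D_c = k_d L, so D_c = (0.182/0.311) × 6.491 = 3.798 mg/L.
Minimum DO = C_s − D_c = 10.0 − 3.798 = 6.202 mg/L.

t_c ≈ 1.11 d; D_c ≈ 3.80 mg/L; min DO ≈ 6.20 mg/L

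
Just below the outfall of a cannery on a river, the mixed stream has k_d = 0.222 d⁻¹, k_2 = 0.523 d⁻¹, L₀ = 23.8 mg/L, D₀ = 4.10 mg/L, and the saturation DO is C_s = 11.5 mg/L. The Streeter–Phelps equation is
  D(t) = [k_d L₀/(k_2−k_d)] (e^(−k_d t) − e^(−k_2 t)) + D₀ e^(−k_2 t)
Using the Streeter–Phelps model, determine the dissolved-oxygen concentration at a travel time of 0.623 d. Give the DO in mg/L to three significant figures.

k_d L₀/(k_2−k_d) = 0.222×23.8/(0.523−0.222) = 5.284/0.3010 = 17.55 mg/L.
e^(−k_d t) = e^(−0.222×0.6230) = 0.8708; e^(−k_2 t) = e^(−0.523×0.6230) = 0.7219.
D = 17.55 × (0.8708 − 0.7219) + 4.10 × 0.7219 = 2.614 + 2.960 = 5.574 mg/L.
DO = C_s − D = 11.5 − 5.574 = 5.926 mg/L.

DO ≈ 5.93 mg/L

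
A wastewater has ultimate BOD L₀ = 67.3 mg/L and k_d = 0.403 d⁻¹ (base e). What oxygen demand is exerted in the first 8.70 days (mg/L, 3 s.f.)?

y ≈ 65.3 mg/L

y_t = L₀(1 − e^(−k_d t)) = 67.3 × (1 − e^(−0.403×8.70))
= 67.3 × (1 − 0.03001) = 67.3 × 0.9700 = 65.28 mg/L.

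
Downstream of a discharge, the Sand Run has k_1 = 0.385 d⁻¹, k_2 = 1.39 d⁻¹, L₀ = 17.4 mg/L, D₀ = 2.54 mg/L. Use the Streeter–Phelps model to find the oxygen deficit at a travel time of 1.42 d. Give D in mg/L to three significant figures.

k_1 L₀/(k_2−k_1) = 0.385×17.4/(1.39−0.385) = 6.699/1.005 = 6.666 mg/L.
e^(−k_1 t) = e^(−0.385×1.420) = 0.5789; e^(−k_2 t) = e^(−1.39×1.420) = 0.1389.
D = 6.666 × (0.5789 − 0.1389) + 2.54 × 0.1389 = 2.932 + 0.3529 = 3.285 mg/L.

D ≈ 3.29 mg/L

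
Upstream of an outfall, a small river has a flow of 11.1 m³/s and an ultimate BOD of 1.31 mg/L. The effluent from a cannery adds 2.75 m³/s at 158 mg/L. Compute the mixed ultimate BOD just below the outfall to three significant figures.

32.4 mg/L

Flow-weighted mixing: C = (Q_r C_r + Q_w C_w)/(Q_r + Q_w)
= (11.1×1.31 + 2.75×158)/(11.1 + 2.75) = 449.0/13.85 = 32.42 mg/L.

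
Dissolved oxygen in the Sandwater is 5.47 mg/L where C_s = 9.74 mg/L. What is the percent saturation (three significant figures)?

56.2 % saturation

% saturation = C/C_s × 100 = 5.47/9.74 × 100 = 56.2 %.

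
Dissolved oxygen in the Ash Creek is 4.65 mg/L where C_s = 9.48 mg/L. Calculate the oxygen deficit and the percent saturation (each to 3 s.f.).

D = C_s − C = 9.48 − 4.65 = 4.83 mg/L.
% saturation = 4.65/9.48 × 100 = 49.1 %.

D ≈ 4.83 mg/L; 49.1 % saturation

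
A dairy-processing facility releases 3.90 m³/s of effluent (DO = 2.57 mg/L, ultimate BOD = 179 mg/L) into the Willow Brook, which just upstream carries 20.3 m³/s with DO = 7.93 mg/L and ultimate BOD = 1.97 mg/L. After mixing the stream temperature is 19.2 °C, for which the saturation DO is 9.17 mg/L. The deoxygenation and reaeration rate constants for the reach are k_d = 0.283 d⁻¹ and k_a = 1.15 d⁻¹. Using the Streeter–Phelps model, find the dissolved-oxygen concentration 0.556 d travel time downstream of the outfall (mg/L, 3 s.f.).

Mixed DO = (20.3×7.93 + 3.90×2.57)/(20.3+3.90) = 171.0/24.20 = 7.066 mg/L.
Mixed L₀ = (20.3×1.97 + 3.90×179)/(24.20) = 738.1/24.20 = 30.50 mg/L.
Initial deficit D₀ = C_s − DO₀ = 9.17 − 7.066 = 2.104 mg/L.
D(0.556) = [0.283×30.50/(1.15−0.283)](e^(−0.283×0.556) − e^(−1.15×0.556)) + 2.104 e^(−1.15×0.556)
= 9.955 × (0.8544 − 0.5276) + 2.104 × 0.5276 = 4.363 mg/L.
DO = 9.17 − 4.363 = 4.807 mg/L.

DO ≈ 4.81 mg/L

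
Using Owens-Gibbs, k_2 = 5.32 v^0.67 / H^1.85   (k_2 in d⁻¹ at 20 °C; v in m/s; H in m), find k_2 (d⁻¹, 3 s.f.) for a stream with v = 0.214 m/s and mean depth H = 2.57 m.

k_2 = 5.32 × 0.214^0.67 / 2.57^1.85 = 5.32 × 0.3559 / 5.733 = 0.3303 d⁻¹.

k_2 ≈ 0.330 d⁻¹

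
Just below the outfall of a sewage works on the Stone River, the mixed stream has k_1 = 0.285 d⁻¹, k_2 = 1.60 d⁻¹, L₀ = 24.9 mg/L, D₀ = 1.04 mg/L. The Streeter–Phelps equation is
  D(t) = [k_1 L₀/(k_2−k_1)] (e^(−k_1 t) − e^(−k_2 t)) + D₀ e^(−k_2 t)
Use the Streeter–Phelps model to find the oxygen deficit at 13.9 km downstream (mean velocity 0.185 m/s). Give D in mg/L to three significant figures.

D ≈ 3.13 mg/L

Travel time t = x/v = 13.9 km / (0.185 m/s) = 13900 m / 0.185 m/s = 75140 s = 0.8696 d.
k_1 L₀/(k_2−k_1) = 0.285×24.9/(1.60−0.285) = 7.096/1.315 = 5.397 mg/L.
e^(−k_1 t) = e^(−0.285×0.8696) = 0.7805; e^(−k_2 t) = e^(−1.60×0.8696) = 0.2487.
D = 5.397 × (0.7805 − 0.2487) + 1.04 × 0.2487 = 2.870 + 0.2587 = 3.128 mg/L.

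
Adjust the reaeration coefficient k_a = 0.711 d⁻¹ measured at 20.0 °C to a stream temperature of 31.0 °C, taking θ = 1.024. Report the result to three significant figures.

k_a(T₂) = k_a(T₁) · θ^(T₂−T₁) = 0.711 × 1.024^(31.0−20.0)
= 0.711 × 1.024^11.0 = 0.711 × 1.298 = 0.9229 d⁻¹.

k_a ≈ 0.923 d⁻¹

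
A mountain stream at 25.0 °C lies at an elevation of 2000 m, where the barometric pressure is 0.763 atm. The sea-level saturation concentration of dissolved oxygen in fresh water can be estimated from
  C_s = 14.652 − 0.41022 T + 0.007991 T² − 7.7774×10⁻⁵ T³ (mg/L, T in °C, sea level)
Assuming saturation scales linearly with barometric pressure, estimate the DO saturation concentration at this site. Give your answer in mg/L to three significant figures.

C_s ≈ 6.24 mg/L

At sea level: C_s = 14.652 − 0.41022×25.0 + 0.007991×25.0² − 7.7774×10⁻⁵×25.0³ = 8.176 mg/L.
Pressure correction: C_s' = 8.176 × 0.763 = 6.238 mg/L.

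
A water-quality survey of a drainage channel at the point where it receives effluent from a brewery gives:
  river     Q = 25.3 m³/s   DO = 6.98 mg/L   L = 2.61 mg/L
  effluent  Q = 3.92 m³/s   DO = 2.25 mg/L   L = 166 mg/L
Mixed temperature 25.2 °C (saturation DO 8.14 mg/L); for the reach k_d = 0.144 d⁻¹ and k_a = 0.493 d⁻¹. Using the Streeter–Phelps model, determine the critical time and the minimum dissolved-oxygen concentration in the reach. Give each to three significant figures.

Mixed DO = (25.3×6.98 + 3.92×2.25)/(25.3+3.92) = 185.4/29.22 = 6.345 mg/L.
Mixed L₀ = (25.3×2.61 + 3.92×166)/(29.22) = 716.8/29.22 = 24.53 mg/L.
Initial deficit D₀ = C_s − DO₀ = 8.14 − 6.345 = 1.795 mg/L.
t_c = (1/0.3490) ln[(0.493/0.144)(1 − 1.795×0.3490/(0.144×24.53))] = 2.865 × ln(2.817) = 2.967 d.
D_c = (0.144/0.493) × 24.53 × e^(−0.144×2.967) = 0.2921 × 24.53 × 0.6523 = 4.674 mg/L.
Minimum DO = 8.14 − 4.674 = 3.466 mg/L.

t_c ≈ 2.97 d; minimum DO ≈ 3.47 mg/L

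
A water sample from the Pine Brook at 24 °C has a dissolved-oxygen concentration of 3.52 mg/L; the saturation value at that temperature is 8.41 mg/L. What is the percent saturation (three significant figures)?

41.9 % saturation

% saturation = C/C_s × 100 = 3.52/8.41 × 100 = 41.9 %.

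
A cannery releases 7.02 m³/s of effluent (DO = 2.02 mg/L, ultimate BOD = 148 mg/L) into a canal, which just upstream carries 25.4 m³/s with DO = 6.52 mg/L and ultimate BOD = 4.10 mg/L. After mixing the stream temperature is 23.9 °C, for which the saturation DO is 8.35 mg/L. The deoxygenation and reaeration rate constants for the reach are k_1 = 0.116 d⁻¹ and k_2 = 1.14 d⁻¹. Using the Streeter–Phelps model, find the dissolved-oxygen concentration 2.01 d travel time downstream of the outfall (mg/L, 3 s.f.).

Mixed DO = (25.4×6.52 + 7.02×2.02)/(25.4+7.02) = 179.8/32.42 = 5.546 mg/L.
Mixed L₀ = (25.4×4.10 + 7.02×148)/(32.42) = 1143/32.42 = 35.26 mg/L.
Initial deficit D₀ = C_s − DO₀ = 8.35 − 5.546 = 2.804 mg/L.
D(2.01) = [0.116×35.26/(1.14−0.116)](e^(−0.116×2.01) − e^(−1.14×2.01)) + 2.804 e^(−1.14×2.01)
= 3.994 × (0.7920 − 0.1011) + 2.804 × 0.1011 = 3.043 mg/L.
DO = 8.35 − 3.043 = 5.307 mg/L.

DO ≈ 5.31 mg/L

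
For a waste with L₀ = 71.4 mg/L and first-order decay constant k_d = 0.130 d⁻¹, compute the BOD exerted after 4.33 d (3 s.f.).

y_t = L₀(1 − e^(−k_d t)) = 71.4 × (1 − e^(−0.130×4.33))
= 71.4 × (1 − 0.5696) = 71.4 × 0.4304 = 30.73 mg/L.

y ≈ 30.7 mg/L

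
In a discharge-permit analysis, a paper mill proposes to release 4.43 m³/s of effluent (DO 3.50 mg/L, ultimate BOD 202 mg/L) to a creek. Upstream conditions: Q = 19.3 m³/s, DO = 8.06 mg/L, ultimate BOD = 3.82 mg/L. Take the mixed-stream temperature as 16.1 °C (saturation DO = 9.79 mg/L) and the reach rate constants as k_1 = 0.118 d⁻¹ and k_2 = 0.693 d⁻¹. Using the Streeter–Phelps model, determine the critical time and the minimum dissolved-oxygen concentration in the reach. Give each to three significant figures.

t_c ≈ 2.44 d; minimum DO ≈ 4.58 mg/L

Mixed DO = (19.3×8.06 + 4.43×3.50)/(19.3+4.43) = 171.1/23.73 = 7.209 mg/L.
Mixed L₀ = (19.3×3.82 + 4.43×202)/(23.73) = 968.6/23.73 = 40.82 mg/L.
Initial deficit D₀ = C_s − DO₀ = 9.79 − 7.209 = 2.581 mg/L.
t_c = (1/0.5750) ln[(0.693/0.118)(1 − 2.581×0.5750/(0.118×40.82))] = 1.739 × ln(4.063) = 2.438 d.
D_c = (0.118/0.693) × 40.82 × e^(−0.118×2.438) = 0.1703 × 40.82 × 0.7500 = 5.212 mg/L.
Minimum DO = 9.79 − 5.212 = 4.578 mg/L.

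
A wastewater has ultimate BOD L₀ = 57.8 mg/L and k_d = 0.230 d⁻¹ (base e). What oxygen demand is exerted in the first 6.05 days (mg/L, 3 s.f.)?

y ≈ 43.4 mg/L

y_t = L₀(1 − e^(−k_d t)) = 57.8 × (1 − e^(−0.230×6.05))
= 57.8 × (1 − 0.2487) = 57.8 × 0.7513 = 43.43 mg/L.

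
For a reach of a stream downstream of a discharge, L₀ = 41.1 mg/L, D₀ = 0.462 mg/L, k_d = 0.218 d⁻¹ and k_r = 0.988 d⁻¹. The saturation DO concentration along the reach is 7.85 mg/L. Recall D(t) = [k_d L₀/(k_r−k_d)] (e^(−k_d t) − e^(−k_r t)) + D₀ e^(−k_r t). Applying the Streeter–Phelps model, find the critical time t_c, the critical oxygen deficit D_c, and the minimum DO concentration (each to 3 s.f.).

With k_r/k_d = 4.532 and 1 − D₀(k_r−k_d)/(k_d L₀) = 0.9603,
t_c = ln(4.532 × 0.9603) / (0.988 − 0.218) = ln(4.352) / 0.7700 = 1.471/0.7700 = 1.910 d.
D_c = (k_d/k_r) L₀ e^(−k_d t_c) = (0.218/0.988) × 41.1 × e^(−0.218×1.910) = 0.2206 × 41.1 × 0.6594 = 5.980 mg/L.
Minimum DO = C_s − D_c = 7.85 − 5.980 = 1.870 mg/L.

t_c ≈ 1.91 d; D_c ≈ 5.98 mg/L; min DO ≈ 1.87 mg/L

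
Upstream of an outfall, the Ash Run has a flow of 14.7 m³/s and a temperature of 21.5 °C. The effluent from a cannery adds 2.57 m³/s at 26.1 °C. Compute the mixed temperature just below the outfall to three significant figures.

22.2 °C

Flow-weighted mixing: C = (Q_r C_r + Q_w C_w)/(Q_r + Q_w)
= (14.7×21.5 + 2.57×26.1)/(14.7 + 2.57) = 383.1/17.27 = 22.18 °C.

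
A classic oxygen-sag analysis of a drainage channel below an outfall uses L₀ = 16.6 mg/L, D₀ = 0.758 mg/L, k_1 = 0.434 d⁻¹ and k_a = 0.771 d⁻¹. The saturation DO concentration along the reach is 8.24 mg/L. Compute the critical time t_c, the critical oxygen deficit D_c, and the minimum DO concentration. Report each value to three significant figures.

With k_a/k_1 = 1.776 and 1 − D₀(k_a−k_1)/(k_1 L₀) = 0.9645,
t_c = ln(1.776 × 0.9645) / (0.771 − 0.434) = ln(1.714) / 0.3370 = 0.5385/0.3370 = 1.598 d.
D_c = (k_1/k_a) L₀ e^(−k_1 t_c) = (0.434/0.771) × 16.6 × e^(−0.434×1.598) = 0.5629 × 16.6 × 0.4998 = 4.670 mg/L.
Minimum DO = C_s − D_c = 8.24 − 4.670 = 3.570 mg/L.

t_c ≈ 1.60 d; D_c ≈ 4.67 mg/L; min DO ≈ 3.57 mg/L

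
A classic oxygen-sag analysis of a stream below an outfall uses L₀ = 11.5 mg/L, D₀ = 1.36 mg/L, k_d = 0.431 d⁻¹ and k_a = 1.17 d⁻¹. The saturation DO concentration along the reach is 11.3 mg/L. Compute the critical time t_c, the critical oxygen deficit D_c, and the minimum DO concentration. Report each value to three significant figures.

At the critical point dD/dt = 0, so k_d L₀ e^(−k_d t) = k_a D. Substituting D(t) from the Streeter–Phelps equation and solving for t gives
t_c = ln[(k_a/k_d)(1 − D₀(k_a−k_d)/(k_d L₀))] / (k_a−k_d).
Here k_a−k_d = 0.7390 d⁻¹ and 1 − D₀(k_a−k_d)/(k_d L₀) = 1 − 1.36×0.7390/(0.431×11.5) = 0.7972, so
t_c = ln(2.715 × 0.7972) / 0.7390 = 0.7720 / 0.7390 = 1.045 d.
L(t_c) = L₀ e^(−k_d t_c) = 11.5 × 0.6375 = 7.331 mg/L, and at the critical point k_a D_c = k_d L, so D_c = (0.431/1.17) × 7.331 = 2.700 mg/L.
Minimum DO = C_s − D_c = 11.3 − 2.700 = 8.600 mg/L.

t_c ≈ 1.04 d; D_c ≈ 2.70 mg/L; min DO ≈ 8.60 mg/L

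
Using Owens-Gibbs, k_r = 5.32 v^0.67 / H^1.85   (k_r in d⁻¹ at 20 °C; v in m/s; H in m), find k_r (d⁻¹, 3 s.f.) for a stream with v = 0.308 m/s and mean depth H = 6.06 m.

k_r = 5.32 × 0.308^0.67 / 6.06^1.85 = 5.32 × 0.4543 / 28.03 = 0.08623 d⁻¹.

k_r ≈ 0.0862 d⁻¹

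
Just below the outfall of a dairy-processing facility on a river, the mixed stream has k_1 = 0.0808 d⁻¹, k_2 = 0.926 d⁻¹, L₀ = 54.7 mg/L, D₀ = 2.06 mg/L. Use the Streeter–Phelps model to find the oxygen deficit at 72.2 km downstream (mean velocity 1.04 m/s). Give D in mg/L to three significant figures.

Travel time t = x/v = 72.2 km / (1.04 m/s) = 72200 m / 1.04 m/s = 69420 s = 0.8035 d.
k_1 L₀/(k_2−k_1) = 0.0808×54.7/(0.926−0.0808) = 4.420/0.8452 = 5.229 mg/L.
e^(−k_1 t) = e^(−0.0808×0.8035) = 0.9371; e^(−k_2 t) = e^(−0.926×0.8035) = 0.4752.
D = 5.229 × (0.9371 − 0.4752) + 2.06 × 0.4752 = 2.416 + 0.9789 = 3.395 mg/L.

D ≈ 3.39 mg/L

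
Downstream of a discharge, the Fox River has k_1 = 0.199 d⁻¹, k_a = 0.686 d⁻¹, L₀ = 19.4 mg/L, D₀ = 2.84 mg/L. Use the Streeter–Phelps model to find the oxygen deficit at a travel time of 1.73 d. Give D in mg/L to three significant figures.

k_1 L₀/(k_a−k_1) = 0.199×19.4/(0.686−0.199) = 3.861/0.4870 = 7.927 mg/L.
e^(−k_1 t) = e^(−0.199×1.730) = 0.7087; e^(−k_a t) = e^(−0.686×1.730) = 0.3052.
D = 7.927 × (0.7087 − 0.3052) + 2.84 × 0.3052 = 3.199 + 0.8668 = 4.066 mg/L.

D ≈ 4.07 mg/L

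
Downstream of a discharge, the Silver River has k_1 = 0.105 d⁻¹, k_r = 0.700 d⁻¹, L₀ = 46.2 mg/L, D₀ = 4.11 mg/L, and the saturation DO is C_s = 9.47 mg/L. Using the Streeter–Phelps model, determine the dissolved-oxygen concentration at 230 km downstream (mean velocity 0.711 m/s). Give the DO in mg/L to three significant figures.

DO ≈ 4.26 mg/L

Travel time t = x/v = 230 km / (0.711 m/s) = 230000 m / 0.711 m/s = 323500 s = 3.744 d.
k_1 L₀/(k_r−k_1) = 0.105×46.2/(0.700−0.105) = 4.851/0.5950 = 8.153 mg/L.
e^(−k_1 t) = e^(−0.105×3.744) = 0.6749; e^(−k_r t) = e^(−0.700×3.744) = 0.07274.
D = 8.153 × (0.6749 − 0.07274) + 4.11 × 0.07274 = 4.910 + 0.2990 = 5.209 mg/L.
DO = C_s − D = 9.47 − 5.209 = 4.261 mg/L.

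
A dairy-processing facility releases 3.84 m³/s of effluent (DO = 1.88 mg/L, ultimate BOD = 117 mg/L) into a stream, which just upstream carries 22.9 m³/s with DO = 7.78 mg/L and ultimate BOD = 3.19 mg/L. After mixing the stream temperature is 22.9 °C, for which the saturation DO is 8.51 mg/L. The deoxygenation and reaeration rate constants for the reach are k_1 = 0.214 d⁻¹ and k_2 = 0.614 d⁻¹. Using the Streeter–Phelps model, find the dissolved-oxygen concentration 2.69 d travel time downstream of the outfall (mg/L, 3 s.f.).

DO ≈ 4.33 mg/L

Mixed DO = (22.9×7.78 + 3.84×1.88)/(22.9+3.84) = 185.4/26.74 = 6.933 mg/L.
Mixed L₀ = (22.9×3.19 + 3.84×117)/(26.74) = 522.3/26.74 = 19.53 mg/L.
Initial deficit D₀ = C_s − DO₀ = 8.51 − 6.933 = 1.577 mg/L.
D(2.69) = [0.214×19.53/(0.614−0.214)](e^(−0.214×2.69) − e^(−0.614×2.69)) + 1.577 e^(−0.614×2.69)
= 10.45 × (0.5623 − 0.1917) + 1.577 × 0.1917 = 4.175 mg/L.
DO = 8.51 − 4.175 = 4.335 mg/L.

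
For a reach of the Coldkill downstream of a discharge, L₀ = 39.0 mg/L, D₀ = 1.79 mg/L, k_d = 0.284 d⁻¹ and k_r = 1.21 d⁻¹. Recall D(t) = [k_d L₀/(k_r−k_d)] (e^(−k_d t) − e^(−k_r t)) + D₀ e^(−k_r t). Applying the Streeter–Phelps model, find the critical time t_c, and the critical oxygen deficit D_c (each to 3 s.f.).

At the critical point dD/dt = 0, so k_d L₀ e^(−k_d t) = k_r D. Substituting D(t) from the Streeter–Phelps equation and solving for t gives
t_c = ln[(k_r/k_d)(1 − D₀(k_r−k_d)/(k_d L₀))] / (k_r−k_d).
Here k_r−k_d = 0.9260 d⁻¹ and 1 − D₀(k_r−k_d)/(k_d L₀) = 1 − 1.79×0.9260/(0.284×39.0) = 0.8503, so
t_c = ln(4.261 × 0.8503) / 0.9260 = 1.287 / 0.9260 = 1.390 d.
D_c = (k_d/k_r) L₀ e^(−k_d t_c) = (0.284/1.21) × 39.0 × e^(−0.284×1.390) = 0.2347 × 39.0 × 0.6738 = 6.168 mg/L.

t_c ≈ 1.39 d; D_c ≈ 6.17 mg/L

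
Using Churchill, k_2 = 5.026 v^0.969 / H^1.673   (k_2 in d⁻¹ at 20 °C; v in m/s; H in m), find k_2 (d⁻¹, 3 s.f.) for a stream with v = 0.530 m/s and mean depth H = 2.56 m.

k_2 = 5.026 × 0.530^0.969 / 2.56^1.673 = 5.026 × 0.5405 / 4.819 = 0.5637 d⁻¹.

k_2 ≈ 0.564 d⁻¹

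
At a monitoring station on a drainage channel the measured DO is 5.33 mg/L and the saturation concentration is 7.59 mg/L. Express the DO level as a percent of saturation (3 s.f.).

% saturation = C/C_s × 100 = 5.33/7.59 × 100 = 70.2 %.

70.2 % saturation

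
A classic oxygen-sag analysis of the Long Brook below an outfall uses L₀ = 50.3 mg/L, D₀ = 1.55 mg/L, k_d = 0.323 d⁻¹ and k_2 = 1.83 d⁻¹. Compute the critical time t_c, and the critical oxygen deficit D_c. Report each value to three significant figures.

t_c ≈ 1.05 d; D_c ≈ 6.33 mg/L

At the critical point dD/dt = 0, so k_d L₀ e^(−k_d t) = k_2 D. Substituting D(t) from the Streeter–Phelps equation and solving for t gives
t_c = ln[(k_2/k_d)(1 − D₀(k_2−k_d)/(k_d L₀))] / (k_2−k_d).
Here k_2−k_d = 1.507 d⁻¹ and 1 − D₀(k_2−k_d)/(k_d L₀) = 1 − 1.55×1.507/(0.323×50.3) = 0.8562, so
t_c = ln(5.666 × 0.8562) / 1.507 = 1.579 / 1.507 = 1.048 d.
D_c = (k_d/k_2) L₀ e^(−k_d t_c) = (0.323/1.83) × 50.3 × e^(−0.323×1.048) = 0.1765 × 50.3 × 0.7129 = 6.329 mg/L.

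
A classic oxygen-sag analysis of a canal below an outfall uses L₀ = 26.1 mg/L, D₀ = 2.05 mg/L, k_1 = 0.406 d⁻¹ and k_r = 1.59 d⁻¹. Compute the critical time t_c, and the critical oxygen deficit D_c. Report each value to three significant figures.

At the critical point dD/dt = 0, so k_1 L₀ e^(−k_1 t) = k_r D. Substituting D(t) from the Streeter–Phelps equation and solving for t gives
t_c = ln[(k_r/k_1)(1 − D₀(k_r−k_1)/(k_1 L₀))] / (k_r−k_1).
Here k_r−k_1 = 1.184 d⁻¹ and 1 − D₀(k_r−k_1)/(k_1 L₀) = 1 − 2.05×1.184/(0.406×26.1) = 0.7709, so
t_c = ln(3.916 × 0.7709) / 1.184 = 1.105 / 1.184 = 0.9333 d.
D_c = (k_1/k_r) L₀ e^(−k_1 t_c) = (0.406/1.59) × 26.1 × e^(−0.406×0.9333) = 0.2553 × 26.1 × 0.6846 = 4.563 mg/L.

t_c ≈ 0.933 d; D_c ≈ 4.56 mg/L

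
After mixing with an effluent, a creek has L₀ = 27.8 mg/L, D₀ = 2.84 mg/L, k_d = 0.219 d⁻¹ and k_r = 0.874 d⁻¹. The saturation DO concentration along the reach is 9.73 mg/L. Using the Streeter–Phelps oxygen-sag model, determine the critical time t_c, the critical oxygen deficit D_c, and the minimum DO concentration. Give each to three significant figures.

With k_r/k_d = 3.991 and 1 − D₀(k_r−k_d)/(k_d L₀) = 0.6945,
t_c = ln(3.991 × 0.6945) / (0.874 − 0.219) = ln(2.771) / 0.6550 = 1.019/0.6550 = 1.556 d.
D_c = (k_d/k_r) L₀ e^(−k_d t_c) = (0.219/0.874) × 27.8 × e^(−0.219×1.556) = 0.2506 × 27.8 × 0.7112 = 4.954 mg/L.
Minimum DO = C_s − D_c = 9.73 − 4.954 = 4.776 mg/L.

t_c ≈ 1.56 d; D_c ≈ 4.95 mg/L; min DO ≈ 4.78 mg/L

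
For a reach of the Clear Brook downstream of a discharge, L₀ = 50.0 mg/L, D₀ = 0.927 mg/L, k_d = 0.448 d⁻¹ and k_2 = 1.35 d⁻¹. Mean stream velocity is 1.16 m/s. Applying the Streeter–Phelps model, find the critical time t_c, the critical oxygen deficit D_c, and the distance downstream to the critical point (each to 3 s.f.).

t_c ≈ 1.18 d; D_c ≈ 9.78 mg/L; x_c ≈ 118 km

t_c = [1/(k_2−k_d)] ln[(k_2/k_d)(1 − D₀(k_2−k_d)/(k_d L₀))]
= [1/(1.35−0.448)] ln[(1.35/0.448)(1 − 0.927×0.9020/(0.448×50.0))]
= (1/0.9020) ln[3.013 × 0.9627] = 1.109 × ln(2.901) = 1.109 × 1.065 = 1.181 d.
L(t_c) = L₀ e^(−k_d t_c) = 50.0 × 0.5892 = 29.46 mg/L, and at the critical point k_2 D_c = k_d L, so D_c = (0.448/1.35) × 29.46 = 9.777 mg/L.
x_c = v t_c = 1.16 m/s × 1.181 d × 86400 s/d = 118300 m ≈ 118 km.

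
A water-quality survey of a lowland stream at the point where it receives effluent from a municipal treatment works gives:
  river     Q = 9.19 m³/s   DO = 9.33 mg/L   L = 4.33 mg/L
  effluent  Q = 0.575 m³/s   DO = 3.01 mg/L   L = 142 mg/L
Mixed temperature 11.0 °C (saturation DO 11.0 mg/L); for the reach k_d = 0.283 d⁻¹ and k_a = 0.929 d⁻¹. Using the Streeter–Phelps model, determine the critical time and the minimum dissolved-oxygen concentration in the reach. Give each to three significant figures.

Mixed DO = (9.19×9.33 + 0.575×3.01)/(9.19+0.575) = 87.47/9.765 = 8.958 mg/L.
Mixed L₀ = (9.19×4.33 + 0.575×142)/(9.765) = 121.4/9.765 = 12.44 mg/L.
Initial deficit D₀ = C_s − DO₀ = 11.0 − 8.958 = 2.042 mg/L.
t_c = (1/0.6460) ln[(0.929/0.283)(1 − 2.042×0.6460/(0.283×12.44))] = 1.548 × ln(2.052) = 1.113 d.
D_c = (0.283/0.929) × 12.44 × e^(−0.283×1.113) = 0.3046 × 12.44 × 0.7298 = 2.765 mg/L.
Minimum DO = 11.0 − 2.765 = 8.235 mg/L.

t_c ≈ 1.11 d; minimum DO ≈ 8.24 mg/L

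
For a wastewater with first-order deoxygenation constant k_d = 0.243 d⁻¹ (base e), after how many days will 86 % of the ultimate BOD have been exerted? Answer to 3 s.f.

y/L₀ = 1 − e^(−k_d t) = 0.86 ⇒ e^(−k_d t) = 0.140
t = −ln(0.140) / 0.243 = 1.966 / 0.243 = 8.091 d.

t ≈ 8.09 d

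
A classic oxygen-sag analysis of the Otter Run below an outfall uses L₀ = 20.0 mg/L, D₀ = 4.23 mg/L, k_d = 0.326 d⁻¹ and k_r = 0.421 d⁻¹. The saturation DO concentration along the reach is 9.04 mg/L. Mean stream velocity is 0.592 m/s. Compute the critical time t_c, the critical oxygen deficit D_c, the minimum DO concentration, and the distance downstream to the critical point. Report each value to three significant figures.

At the critical point dD/dt = 0, so k_d L₀ e^(−k_d t) = k_r D. Substituting D(t) from the Streeter–Phelps equation and solving for t gives
t_c = ln[(k_r/k_d)(1 − D₀(k_r−k_d)/(k_d L₀))] / (k_r−k_d).
Here k_r−k_d = 0.09500 d⁻¹ and 1 − D₀(k_r−k_d)/(k_d L₀) = 1 − 4.23×0.09500/(0.326×20.0) = 0.9384, so
t_c = ln(1.291 × 0.9384) / 0.09500 = 0.1921 / 0.09500 = 2.022 d.
L(t_c) = L₀ e^(−k_d t_c) = 20.0 × 0.5172 = 10.34 mg/L, and at the critical point k_r D_c = k_d L, so D_c = (0.326/0.421) × 10.34 = 8.010 mg/L.
Minimum DO = C_s − D_c = 9.04 − 8.010 = 1.030 mg/L.
x_c = v t_c = 0.592 m/s × 2.022 d × 86400 s/d = 103400 m ≈ 103 km.

t_c ≈ 2.02 d; D_c ≈ 8.01 mg/L; min DO ≈ 1.03 mg/L; x_c ≈ 103 km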